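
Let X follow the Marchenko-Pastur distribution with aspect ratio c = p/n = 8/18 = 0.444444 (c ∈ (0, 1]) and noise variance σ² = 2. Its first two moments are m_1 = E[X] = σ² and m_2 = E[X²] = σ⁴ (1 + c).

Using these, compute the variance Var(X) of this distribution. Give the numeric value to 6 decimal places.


m_1 = E[X] = σ² = 2, so m_1² = 4.
m_2 = E[X²] = σ⁴ (1 + c) = 4 · (1 + 0.444444) = 4 · 1.444444 = 5.777778.
(Note m_2 − m_1² simplifies to c · σ⁴ = 0.444444 · 4.)

Var(X) = m_2 − m_1² = 5.777778 − 4 = 1.777778.


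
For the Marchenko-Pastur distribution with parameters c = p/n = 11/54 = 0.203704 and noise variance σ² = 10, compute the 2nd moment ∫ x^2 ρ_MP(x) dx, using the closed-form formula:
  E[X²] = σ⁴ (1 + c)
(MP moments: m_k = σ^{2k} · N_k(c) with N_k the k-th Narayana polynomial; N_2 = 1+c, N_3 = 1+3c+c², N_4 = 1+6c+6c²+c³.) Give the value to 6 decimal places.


E[X²] = σ⁴ (1 + c) (second MP moment). With σ² = 10 (so σ⁴ = 100) and c = 11/54 = 0.203704: E[X²] = 100 · (1 + 0.203704) = 100 · 1.203704.

So E[X^2] = 120.370370.


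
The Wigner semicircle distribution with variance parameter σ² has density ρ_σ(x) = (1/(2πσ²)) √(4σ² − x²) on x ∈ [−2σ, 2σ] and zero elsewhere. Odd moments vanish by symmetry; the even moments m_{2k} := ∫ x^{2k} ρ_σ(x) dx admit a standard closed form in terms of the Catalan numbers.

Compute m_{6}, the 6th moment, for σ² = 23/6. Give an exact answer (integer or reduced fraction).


By the scaled semicircle moment identity, m_{2k} = σ^{2k} · C_k with k = 3.
C_3 = (1/(k+1)) · C(2k, k) = (1/4) · C(6, 3) = (1/4) · 20 = 5.
σ^{2k} = (σ²)^k = (23/6)^3 = 12167/216.

Therefore m_{6} = σ^{6} · C_3 = (12167/216) · 5 = 60835/216.


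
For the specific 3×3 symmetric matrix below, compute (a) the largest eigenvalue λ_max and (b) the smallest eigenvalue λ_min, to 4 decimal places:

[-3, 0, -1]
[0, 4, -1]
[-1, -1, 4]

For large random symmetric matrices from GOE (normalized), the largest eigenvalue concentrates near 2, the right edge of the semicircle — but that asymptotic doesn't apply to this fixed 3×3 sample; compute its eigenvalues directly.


Since M is real symmetric, all three eigenvalues are real; they are the roots of det(λI − M) = λ³ − (tr M) λ² + s λ − det M, where s is the sum of the principal 2×2 minors.
tr M = -3 + 4 + 4 = 5.
s = ((-3)·4 − 0²) + ((-3)·4 − (-1)²) + (4·4 − (-1)²) = -12 + (-13) + 15 = -10.
det M (expand along row 1) = (-3)·15 − 0·(-1) + (-1)·4 = -49.
Characteristic polynomial: λ³ − 5λ² − 10λ + 49 = 0.
Substitute λ = y + (tr M)/3 = y + 1.666667 to remove the quadratic term: y³ + p·y + q = 0 with p = s − (tr M)²/3 = -18.333333 and q = −2(tr M)³/27 + (tr M)·s/3 − det M = 23.074074.
Three real roots ⇒ use the trigonometric (Viète) form: r = 2√(−p/3) = 4.944132, φ = arccos(3q/(p·r)) = arccos(-0.763685) = 2.439798 rad.
y_k = r·cos(φ/3 − 2πk/3) for k = 0, 1, 2 gives y = 3.397258, 1.412208, -4.809467.
λ_k = y_k + 1.666667 gives λ = 5.0639, 3.0789, -3.1428 (check: the sum is 5.0000 = tr M).

Hence λ_max = 5.0639 and λ_min = -3.1428.


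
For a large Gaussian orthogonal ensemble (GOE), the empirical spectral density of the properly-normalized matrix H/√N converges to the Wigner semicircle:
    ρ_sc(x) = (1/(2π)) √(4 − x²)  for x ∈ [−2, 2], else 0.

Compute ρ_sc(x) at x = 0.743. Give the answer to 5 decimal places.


ρ_sc(x) = (1/(2π)) √(4 − x²). With x = 0.743:
  4 − x² = 4 − (0.743)² = 4 − 0.552049 = 3.447951.
  √(4 − x²) = 1.856866.
  1/(2π) = 0.159155.
  ρ_sc(0.743) = 0.159155 · 1.856866 = 0.295529.

Rounded to 5 decimal places: ρ_sc(0.743) ≈ 0.29553.


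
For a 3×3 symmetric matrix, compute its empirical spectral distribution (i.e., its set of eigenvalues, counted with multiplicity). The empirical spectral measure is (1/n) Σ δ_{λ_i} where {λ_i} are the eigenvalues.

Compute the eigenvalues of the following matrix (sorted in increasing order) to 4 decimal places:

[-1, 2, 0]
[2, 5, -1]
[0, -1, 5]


Since M is real symmetric, all three eigenvalues are real; they are the roots of det(λI − M) = λ³ − (tr M) λ² + s λ − det M, where s is the sum of the principal 2×2 minors.
tr M = -1 + 5 + 5 = 9.
s = ((-1)·5 − 2²) + ((-1)·5 − 0²) + (5·5 − (-1)²) = -9 + (-5) + 24 = 10.
det M (expand along row 1) = (-1)·24 − 2·10 + 0·(-2) = -44.
Characteristic polynomial: λ³ − 9λ² + 10λ + 44 = 0.
Substitute λ = y + (tr M)/3 = y + 3.000000 to remove the quadratic term: y³ + p·y + q = 0 with p = s − (tr M)²/3 = -17.000000 and q = −2(tr M)³/27 + (tr M)·s/3 − det M = 20.000000.
Three real roots ⇒ use the trigonometric (Viète) form: r = 2√(−p/3) = 4.760952, φ = arccos(3q/(p·r)) = arccos(-0.741325) = 2.405838 rad.
y_k = r·cos(φ/3 − 2πk/3) for k = 0, 1, 2 gives y = 3.310334, 1.308153, -4.618487.
λ_k = y_k + 3.000000 gives λ = 6.3103, 4.3082, -1.6185 (check: the sum is 9.0000 = tr M).

Eigenvalues sorted in increasing order: [-1.6185, 4.3082, 6.3103].


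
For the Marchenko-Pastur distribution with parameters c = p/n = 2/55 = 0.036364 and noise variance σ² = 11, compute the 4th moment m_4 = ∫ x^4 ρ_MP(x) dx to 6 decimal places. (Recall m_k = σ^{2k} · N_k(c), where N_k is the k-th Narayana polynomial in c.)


E[X⁴] = σ⁸ (1 + 6c + 6c² + c³) (fourth MP moment). With σ² = 11 (so σ⁸ = 14641) and c = 2/55 = 0.036364: E[X⁴] = 14641 · (1 + 6·0.036364 + 6·(0.036364)² + (0.036364)³) = 14641 · 1.226164.

So E[X^4] = 17952.264000.


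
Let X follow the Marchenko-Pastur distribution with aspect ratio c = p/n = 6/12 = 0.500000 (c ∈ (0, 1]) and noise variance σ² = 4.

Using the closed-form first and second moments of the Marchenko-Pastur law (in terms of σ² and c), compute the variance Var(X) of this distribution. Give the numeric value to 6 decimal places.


Recall the MP moments m_1 = E[X] = σ² and m_2 = E[X²] = σ⁴ (1 + c).
m_1 = E[X] = σ² = 4, so m_1² = 16.
m_2 = E[X²] = σ⁴ (1 + c) = 16 · (1 + 0.500000) = 16 · 1.500000 = 24.000000.
(Note m_2 − m_1² simplifies to c · σ⁴ = 0.500000 · 16.)

Var(X) = m_2 − m_1² = 24.000000 − 16 = 8.000000.


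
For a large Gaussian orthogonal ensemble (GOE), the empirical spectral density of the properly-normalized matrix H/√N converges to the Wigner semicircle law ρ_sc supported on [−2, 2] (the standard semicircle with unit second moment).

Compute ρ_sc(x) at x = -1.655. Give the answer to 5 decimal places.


ρ_sc(x) = (1/(2π)) √(4 − x²). With x = -1.655:
  4 − x² = 4 − (-1.655)² = 4 − 2.739025 = 1.260975.
  √(4 − x²) = 1.122931.
  1/(2π) = 0.159155.
  ρ_sc(-1.655) = 0.159155 · 1.122931 = 0.178720.

Rounded to 5 decimal places: ρ_sc(-1.655) ≈ 0.17872.


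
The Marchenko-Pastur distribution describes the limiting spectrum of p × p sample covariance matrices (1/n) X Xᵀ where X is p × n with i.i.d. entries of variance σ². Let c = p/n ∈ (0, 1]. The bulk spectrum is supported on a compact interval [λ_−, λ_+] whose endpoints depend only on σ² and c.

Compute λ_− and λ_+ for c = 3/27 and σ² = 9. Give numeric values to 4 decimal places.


c = 3/27 = 0.111111; √c = 0.333333.
λ_− = σ² (1 − √c)² = 9 · (1 − 0.333333)² = 9 · (0.666667)² = 4.000000.
λ_+ = σ² (1 + √c)² = 9 · (1 + 0.333333)² = 9 · (1.333333)² = 16.000000.

Rounded to 4 decimal places: λ_− ≈ 4.0000, λ_+ ≈ 16.0000.


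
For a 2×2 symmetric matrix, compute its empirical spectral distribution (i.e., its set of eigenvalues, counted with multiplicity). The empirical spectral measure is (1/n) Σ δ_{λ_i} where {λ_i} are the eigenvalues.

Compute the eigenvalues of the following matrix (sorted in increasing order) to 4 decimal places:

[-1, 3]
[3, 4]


Since M is real symmetric, both eigenvalues are real; they are the roots of det(λI − M) = λ² − (tr M) λ + det M.
tr M = -1 + 4 = 3.
det M = (-1)·4 − 3² = -4 − 9 = -13.
Characteristic polynomial: λ² − 3λ − 13 = 0.
Discriminant Δ = (tr M)² − 4·det M = 9 − (-52) = 61; √Δ = 7.810250.
λ = (tr M ± √Δ)/2 = (3 ± 7.810250)/2, giving (tr M − √Δ)/2 = -2.4051 and (tr M + √Δ)/2 = 5.4051.

Eigenvalues sorted in increasing order: [-2.4051, 5.4051].


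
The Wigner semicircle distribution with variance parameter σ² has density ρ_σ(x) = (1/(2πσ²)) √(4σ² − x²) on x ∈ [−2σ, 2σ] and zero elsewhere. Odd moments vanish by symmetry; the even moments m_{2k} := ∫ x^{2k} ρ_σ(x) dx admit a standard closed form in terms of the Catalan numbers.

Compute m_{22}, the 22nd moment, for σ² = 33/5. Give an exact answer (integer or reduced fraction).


By the scaled semicircle moment identity, m_{2k} = σ^{2k} · C_k with k = 11.
C_11 = (1/(k+1)) · C(2k, k) = (1/12) · C(22, 11) = (1/12) · 705432 = 58786.
σ^{2k} = (σ²)^k = (33/5)^11 = 50542106513726817/48828125.

Therefore m_{22} = σ^{22} · C_11 = (50542106513726817/48828125) · 58786 = 2971168273515944664162/48828125.


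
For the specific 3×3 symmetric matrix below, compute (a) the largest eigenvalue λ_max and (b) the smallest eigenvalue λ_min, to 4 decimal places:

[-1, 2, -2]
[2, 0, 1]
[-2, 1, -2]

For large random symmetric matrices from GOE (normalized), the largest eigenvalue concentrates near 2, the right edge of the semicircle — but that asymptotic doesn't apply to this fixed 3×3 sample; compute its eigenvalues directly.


Since M is real symmetric, all three eigenvalues are real; they are the roots of det(λI − M) = λ³ − (tr M) λ² + s λ − det M, where s is the sum of the principal 2×2 minors.
tr M = -1 + 0 + (-2) = -3.
s = ((-1)·0 − 2²) + ((-1)·(-2) − (-2)²) + (0·(-2) − 1²) = -4 + (-2) + (-1) = -7.
det M (expand along row 1) = (-1)·(-1) − 2·(-2) + (-2)·2 = 1.
Characteristic polynomial: λ³ + 3λ² − 7λ − 1 = 0.
Substitute λ = y + (tr M)/3 = y − 1.000000 to remove the quadratic term: y³ + p·y + q = 0 with p = s − (tr M)²/3 = -10.000000 and q = −2(tr M)³/27 + (tr M)·s/3 − det M = 8.000000.
Three real roots ⇒ use the trigonometric (Viète) form: r = 2√(−p/3) = 3.651484, φ = arccos(3q/(p·r)) = arccos(-0.657267) = 2.287983 rad.
y_k = r·cos(φ/3 − 2πk/3) for k = 0, 1, 2 gives y = 2.640023, 0.864641, -3.504664.
λ_k = y_k − 1.000000 gives λ = 1.6400, -0.1354, -4.5047 (check: the sum is -3.0000 = tr M).

Hence λ_max = 1.6400 and λ_min = -4.5047.


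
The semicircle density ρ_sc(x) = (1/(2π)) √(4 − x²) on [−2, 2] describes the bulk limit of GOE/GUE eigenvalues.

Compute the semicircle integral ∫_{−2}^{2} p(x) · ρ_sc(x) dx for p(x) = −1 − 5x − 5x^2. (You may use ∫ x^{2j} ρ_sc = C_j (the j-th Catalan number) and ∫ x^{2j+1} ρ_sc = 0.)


Write p(x) = Σ a_i x^i, split into monomials and integrate each against ρ_sc separately.
Using ∫ x^{2j} ρ_sc = C_j = (1/(j+1)) C(2j, j) (Catalan numbers) and ∫ x^{2j+1} ρ_sc = 0 (odd monomials vanish by symmetry):
  i = 0 (even): a_0 · C_{0} = -1 · 1 = -1
  i = 1 (odd): ∫ x^1 ρ_sc = 0 (vanishes)
  i = 2 (even): a_2 · C_{1} = -5 · 1 = -5

Summing the contributions: ∫_{−2}^{2} p(x) ρ_sc(x) dx = (-1) + (-5) = -6.


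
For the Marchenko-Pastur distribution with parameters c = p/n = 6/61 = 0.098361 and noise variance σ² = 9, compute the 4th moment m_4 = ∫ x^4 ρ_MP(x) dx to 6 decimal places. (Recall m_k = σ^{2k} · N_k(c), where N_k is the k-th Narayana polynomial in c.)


E[X⁴] = σ⁸ (1 + 6c + 6c² + c³) (fourth MP moment). With σ² = 9 (so σ⁸ = 6561) and c = 6/61 = 0.098361: E[X⁴] = 6561 · (1 + 6·0.098361 + 6·(0.098361)² + (0.098361)³) = 6561 · 1.649164.

So E[X^4] = 10820.168071.


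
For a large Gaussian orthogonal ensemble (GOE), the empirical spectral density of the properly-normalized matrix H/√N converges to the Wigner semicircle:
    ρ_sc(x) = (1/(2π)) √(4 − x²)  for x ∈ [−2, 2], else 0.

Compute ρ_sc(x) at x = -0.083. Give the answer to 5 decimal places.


ρ_sc(x) = (1/(2π)) √(4 − x²). With x = -0.083:
  4 − x² = 4 − (-0.083)² = 4 − 0.006889 = 3.993111.
  √(4 − x²) = 1.998277.
  1/(2π) = 0.159155.
  ρ_sc(-0.083) = 0.159155 · 1.998277 = 0.318036.

Rounded to 5 decimal places: ρ_sc(-0.083) ≈ 0.31804.


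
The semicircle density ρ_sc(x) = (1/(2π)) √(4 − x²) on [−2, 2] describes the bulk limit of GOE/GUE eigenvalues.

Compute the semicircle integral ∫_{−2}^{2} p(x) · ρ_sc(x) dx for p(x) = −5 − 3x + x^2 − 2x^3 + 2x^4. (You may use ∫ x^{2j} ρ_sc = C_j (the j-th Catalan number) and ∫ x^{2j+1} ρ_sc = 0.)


Write p(x) = Σ a_i x^i, split into monomials and integrate each against ρ_sc separately.
Using ∫ x^{2j} ρ_sc = C_j = (1/(j+1)) C(2j, j) (Catalan numbers) and ∫ x^{2j+1} ρ_sc = 0 (odd monomials vanish by symmetry):
  i = 0 (even): a_0 · C_{0} = -5 · 1 = -5
  i = 1 (odd): ∫ x^1 ρ_sc = 0 (vanishes)
  i = 2 (even): a_2 · C_{1} = 1 · 1 = 1
  i = 3 (odd): ∫ x^3 ρ_sc = 0 (vanishes)
  i = 4 (even): a_4 · C_{2} = 2 · 2 = 4

Summing the contributions: ∫_{−2}^{2} p(x) ρ_sc(x) dx = (-5) + 1 + 4 = 0.


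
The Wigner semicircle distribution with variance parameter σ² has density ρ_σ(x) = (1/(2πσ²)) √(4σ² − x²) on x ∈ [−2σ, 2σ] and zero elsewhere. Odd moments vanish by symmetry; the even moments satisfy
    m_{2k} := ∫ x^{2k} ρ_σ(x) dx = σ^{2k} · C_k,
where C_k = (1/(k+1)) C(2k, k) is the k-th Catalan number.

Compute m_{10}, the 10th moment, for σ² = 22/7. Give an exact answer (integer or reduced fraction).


By the scaled semicircle moment identity, m_{2k} = σ^{2k} · C_k with k = 5.
C_5 = (1/(k+1)) · C(2k, k) = (1/6) · C(10, 5) = (1/6) · 252 = 42.
σ^{2k} = (σ²)^k = (22/7)^5 = 5153632/16807.

Therefore m_{10} = σ^{10} · C_5 = (5153632/16807) · 42 = 30921792/2401.


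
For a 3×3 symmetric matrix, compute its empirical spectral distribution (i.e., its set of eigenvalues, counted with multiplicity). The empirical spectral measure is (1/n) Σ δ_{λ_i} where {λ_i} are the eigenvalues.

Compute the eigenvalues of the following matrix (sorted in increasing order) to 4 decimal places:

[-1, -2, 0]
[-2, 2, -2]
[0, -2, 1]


Since M is real symmetric, all three eigenvalues are real; they are the roots of det(λI − M) = λ³ − (tr M) λ² + s λ − det M, where s is the sum of the principal 2×2 minors.
tr M = -1 + 2 + 1 = 2.
s = ((-1)·2 − (-2)²) + ((-1)·1 − 0²) + (2·1 − (-2)²) = -6 + (-1) + (-2) = -9.
det M (expand along row 1) = (-1)·(-2) − (-2)·(-2) + 0·4 = -2.
Characteristic polynomial: λ³ − 2λ² − 9λ + 2 = 0.
Substitute λ = y + (tr M)/3 = y + 0.666667 to remove the quadratic term: y³ + p·y + q = 0 with p = s − (tr M)²/3 = -10.333333 and q = −2(tr M)³/27 + (tr M)·s/3 − det M = -4.592593.
Three real roots ⇒ use the trigonometric (Viète) form: r = 2√(−p/3) = 3.711843, φ = arccos(3q/(p·r)) = arccos(0.359211) = 1.203374 rad.
y_k = r·cos(φ/3 − 2πk/3) for k = 0, 1, 2 gives y = 3.417206, -0.453468, -2.963737.
λ_k = y_k + 0.666667 gives λ = 4.0839, 0.2132, -2.2971 (check: the sum is 2.0000 = tr M).

Eigenvalues sorted in increasing order: [-2.2971, 0.2132, 4.0839].


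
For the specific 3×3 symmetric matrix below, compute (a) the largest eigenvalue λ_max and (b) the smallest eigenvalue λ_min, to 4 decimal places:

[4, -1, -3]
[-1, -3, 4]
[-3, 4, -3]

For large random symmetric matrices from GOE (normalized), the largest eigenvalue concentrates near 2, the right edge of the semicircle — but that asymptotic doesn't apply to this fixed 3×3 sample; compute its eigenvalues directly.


Since M is real symmetric, all three eigenvalues are real; they are the roots of det(λI − M) = λ³ − (tr M) λ² + s λ − det M, where s is the sum of the principal 2×2 minors.
tr M = 4 + (-3) + (-3) = -2.
s = (4·(-3) − (-1)²) + (4·(-3) − (-3)²) + ((-3)·(-3) − 4²) = -13 + (-21) + (-7) = -41.
det M (expand along row 1) = 4·(-7) − (-1)·15 + (-3)·(-13) = 26.
Characteristic polynomial: λ³ + 2λ² − 41λ − 26 = 0.
Substitute λ = y + (tr M)/3 = y − 0.666667 to remove the quadratic term: y³ + p·y + q = 0 with p = s − (tr M)²/3 = -42.333333 and q = −2(tr M)³/27 + (tr M)·s/3 − det M = 1.925926.
Three real roots ⇒ use the trigonometric (Viète) form: r = 2√(−p/3) = 7.512952, φ = arccos(3q/(p·r)) = arccos(-0.018166) = 1.588964 rad.
y_k = r·cos(φ/3 − 2πk/3) for k = 0, 1, 2 gives y = 6.483540, 0.045497, -6.529036.
λ_k = y_k − 0.666667 gives λ = 5.8169, -0.6212, -7.1957 (check: the sum is -2.0000 = tr M).

Hence λ_max = 5.8169 and λ_min = -7.1957.


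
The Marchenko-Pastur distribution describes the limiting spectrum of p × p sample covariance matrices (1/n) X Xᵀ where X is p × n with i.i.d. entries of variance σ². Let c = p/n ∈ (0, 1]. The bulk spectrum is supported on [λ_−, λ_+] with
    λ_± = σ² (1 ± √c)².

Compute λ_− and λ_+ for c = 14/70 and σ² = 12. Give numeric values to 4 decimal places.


c = 14/70 = 0.200000; √c = 0.447214.
λ_− = σ² (1 − √c)² = 12 · (1 − 0.447214)² = 12 · (0.552786)² = 3.666874.
λ_+ = σ² (1 + √c)² = 12 · (1 + 0.447214)² = 12 · (1.447214)² = 25.133126.

Rounded to 4 decimal places: λ_− ≈ 3.6669, λ_+ ≈ 25.1331.


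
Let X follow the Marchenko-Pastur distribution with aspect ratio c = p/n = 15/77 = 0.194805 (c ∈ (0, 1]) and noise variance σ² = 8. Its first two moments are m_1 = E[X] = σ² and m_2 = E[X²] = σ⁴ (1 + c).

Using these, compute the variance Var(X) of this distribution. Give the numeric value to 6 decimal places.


m_1 = E[X] = σ² = 8, so m_1² = 64.
m_2 = E[X²] = σ⁴ (1 + c) = 64 · (1 + 0.194805) = 64 · 1.194805 = 76.467532.
(Note m_2 − m_1² simplifies to c · σ⁴ = 0.194805 · 64.)

Var(X) = m_2 − m_1² = 76.467532 − 64 = 12.467532.


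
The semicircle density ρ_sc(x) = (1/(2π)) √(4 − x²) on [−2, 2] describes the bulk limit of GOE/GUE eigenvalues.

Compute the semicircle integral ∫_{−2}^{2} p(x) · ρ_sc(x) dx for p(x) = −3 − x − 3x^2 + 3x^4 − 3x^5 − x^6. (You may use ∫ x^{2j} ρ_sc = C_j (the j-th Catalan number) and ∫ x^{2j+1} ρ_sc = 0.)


Write p(x) = Σ a_i x^i, split into monomials and integrate each against ρ_sc separately.
Using ∫ x^{2j} ρ_sc = C_j = (1/(j+1)) C(2j, j) (Catalan numbers) and ∫ x^{2j+1} ρ_sc = 0 (odd monomials vanish by symmetry):
  i = 0 (even): a_0 · C_{0} = -3 · 1 = -3
  i = 1 (odd): ∫ x^1 ρ_sc = 0 (vanishes)
  i = 2 (even): a_2 · C_{1} = -3 · 1 = -3
  i = 4 (even): a_4 · C_{2} = 3 · 2 = 6
  i = 5 (odd): ∫ x^5 ρ_sc = 0 (vanishes)
  i = 6 (even): a_6 · C_{3} = -1 · 5 = -5

Summing the contributions: ∫_{−2}^{2} p(x) ρ_sc(x) dx = (-3) + (-3) + 6 + (-5) = -5.


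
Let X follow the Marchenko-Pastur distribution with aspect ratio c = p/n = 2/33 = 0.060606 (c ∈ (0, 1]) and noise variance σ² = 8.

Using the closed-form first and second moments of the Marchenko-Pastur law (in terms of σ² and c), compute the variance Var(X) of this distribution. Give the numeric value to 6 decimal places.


Recall the MP moments m_1 = E[X] = σ² and m_2 = E[X²] = σ⁴ (1 + c).
m_1 = E[X] = σ² = 8, so m_1² = 64.
m_2 = E[X²] = σ⁴ (1 + c) = 64 · (1 + 0.060606) = 64 · 1.060606 = 67.878788.
(Note m_2 − m_1² simplifies to c · σ⁴ = 0.060606 · 64.)

Var(X) = m_2 − m_1² = 67.878788 − 64 = 3.878788.


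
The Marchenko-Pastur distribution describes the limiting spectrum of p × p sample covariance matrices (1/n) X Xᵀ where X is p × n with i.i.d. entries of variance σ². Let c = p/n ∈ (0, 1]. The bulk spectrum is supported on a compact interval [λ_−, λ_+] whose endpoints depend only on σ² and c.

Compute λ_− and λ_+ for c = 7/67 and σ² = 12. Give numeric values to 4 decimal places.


c = 7/67 = 0.104478; √c = 0.323230.
λ_− = σ² (1 − √c)² = 12 · (1 − 0.323230)² = 12 · (0.676770)² = 5.496212.
λ_+ = σ² (1 + √c)² = 12 · (1 + 0.323230)² = 12 · (1.323230)² = 21.011251.

Rounded to 4 decimal places: λ_− ≈ 5.4962, λ_+ ≈ 21.0113.


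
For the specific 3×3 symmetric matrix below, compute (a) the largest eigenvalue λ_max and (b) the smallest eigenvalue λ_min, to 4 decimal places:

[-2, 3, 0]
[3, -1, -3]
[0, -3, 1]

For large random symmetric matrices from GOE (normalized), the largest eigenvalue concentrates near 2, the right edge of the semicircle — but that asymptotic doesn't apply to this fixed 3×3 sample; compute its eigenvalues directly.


Since M is real symmetric, all three eigenvalues are real; they are the roots of det(λI − M) = λ³ − (tr M) λ² + s λ − det M, where s is the sum of the principal 2×2 minors.
tr M = -2 + (-1) + 1 = -2.
s = ((-2)·(-1) − 3²) + ((-2)·1 − 0²) + ((-1)·1 − (-3)²) = -7 + (-2) + (-10) = -19.
det M (expand along row 1) = (-2)·(-10) − 3·3 + 0·(-9) = 11.
Characteristic polynomial: λ³ + 2λ² − 19λ − 11 = 0.
Substitute λ = y + (tr M)/3 = y − 0.666667 to remove the quadratic term: y³ + p·y + q = 0 with p = s − (tr M)²/3 = -20.333333 and q = −2(tr M)³/27 + (tr M)·s/3 − det M = 2.259259.
Three real roots ⇒ use the trigonometric (Viète) form: r = 2√(−p/3) = 5.206833, φ = arccos(3q/(p·r)) = arccos(-0.064018) = 1.634859 rad.
y_k = r·cos(φ/3 − 2πk/3) for k = 0, 1, 2 gives y = 4.452632, 0.111179, -4.563811.
λ_k = y_k − 0.666667 gives λ = 3.7860, -0.5555, -5.2305 (check: the sum is -2.0000 = tr M).

Hence λ_max = 3.7860 and λ_min = -5.2305.


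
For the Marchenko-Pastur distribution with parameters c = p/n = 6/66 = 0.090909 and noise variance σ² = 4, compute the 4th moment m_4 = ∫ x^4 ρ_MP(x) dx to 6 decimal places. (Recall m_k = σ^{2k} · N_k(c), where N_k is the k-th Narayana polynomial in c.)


E[X⁴] = σ⁸ (1 + 6c + 6c² + c³) (fourth MP moment). With σ² = 4 (so σ⁸ = 256) and c = 6/66 = 0.090909: E[X⁴] = 256 · (1 + 6·0.090909 + 6·(0.090909)² + (0.090909)³) = 256 · 1.595793.

So E[X^4] = 408.522915.


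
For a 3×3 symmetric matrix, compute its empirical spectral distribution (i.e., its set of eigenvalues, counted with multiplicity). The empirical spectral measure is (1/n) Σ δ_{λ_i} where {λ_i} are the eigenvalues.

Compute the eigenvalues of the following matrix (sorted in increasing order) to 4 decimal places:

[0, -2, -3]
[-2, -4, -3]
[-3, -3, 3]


Since M is real symmetric, all three eigenvalues are real; they are the roots of det(λI − M) = λ³ − (tr M) λ² + s λ − det M, where s is the sum of the principal 2×2 minors.
tr M = 0 + (-4) + 3 = -1.
s = (0·(-4) − (-2)²) + (0·3 − (-3)²) + ((-4)·3 − (-3)²) = -4 + (-9) + (-21) = -34.
det M (expand along row 1) = 0·(-21) − (-2)·(-15) + (-3)·(-6) = -12.
Characteristic polynomial: λ³ + λ² − 34λ + 12 = 0.
Substitute λ = y + (tr M)/3 = y − 0.333333 to remove the quadratic term: y³ + p·y + q = 0 with p = s − (tr M)²/3 = -34.333333 and q = −2(tr M)³/27 + (tr M)·s/3 − det M = 23.407407.
Three real roots ⇒ use the trigonometric (Viète) form: r = 2√(−p/3) = 6.765928, φ = arccos(3q/(p·r)) = arccos(-0.302295) = 1.877896 rad.
y_k = r·cos(φ/3 − 2πk/3) for k = 0, 1, 2 gives y = 5.483094, 0.691396, -6.174489.
λ_k = y_k − 0.333333 gives λ = 5.1498, 0.3581, -6.5078 (check: the sum is -1.0000 = tr M).

Eigenvalues sorted in increasing order: [-6.5078, 0.3581, 5.1498].


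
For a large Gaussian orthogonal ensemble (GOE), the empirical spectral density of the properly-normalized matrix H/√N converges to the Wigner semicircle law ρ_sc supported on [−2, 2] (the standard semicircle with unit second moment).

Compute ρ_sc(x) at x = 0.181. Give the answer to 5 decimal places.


ρ_sc(x) = (1/(2π)) √(4 − x²). With x = 0.181:
  4 − x² = 4 − (0.181)² = 4 − 0.032761 = 3.967239.
  √(4 − x²) = 1.991793.
  1/(2π) = 0.159155.
  ρ_sc(0.181) = 0.159155 · 1.991793 = 0.317004.

Rounded to 5 decimal places: ρ_sc(0.181) ≈ 0.31700.


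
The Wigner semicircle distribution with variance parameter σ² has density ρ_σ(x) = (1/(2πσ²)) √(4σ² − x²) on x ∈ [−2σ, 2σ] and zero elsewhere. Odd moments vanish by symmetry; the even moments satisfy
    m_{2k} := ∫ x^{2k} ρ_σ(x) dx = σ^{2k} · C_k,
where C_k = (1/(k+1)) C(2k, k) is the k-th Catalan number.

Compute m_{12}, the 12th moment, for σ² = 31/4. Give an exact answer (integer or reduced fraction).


By the scaled semicircle moment identity, m_{2k} = σ^{2k} · C_k with k = 6.
C_6 = (1/(k+1)) · C(2k, k) = (1/7) · C(12, 6) = (1/7) · 924 = 132.
σ^{2k} = (σ²)^k = (31/4)^6 = 887503681/4096.

Therefore m_{12} = σ^{12} · C_6 = (887503681/4096) · 132 = 29287621473/1024.


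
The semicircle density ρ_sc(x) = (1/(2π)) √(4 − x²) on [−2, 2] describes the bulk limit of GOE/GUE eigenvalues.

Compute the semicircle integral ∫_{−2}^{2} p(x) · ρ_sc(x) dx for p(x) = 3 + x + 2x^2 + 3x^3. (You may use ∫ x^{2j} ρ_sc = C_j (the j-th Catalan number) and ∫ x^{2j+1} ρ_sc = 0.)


Write p(x) = Σ a_i x^i, split into monomials and integrate each against ρ_sc separately.
Using ∫ x^{2j} ρ_sc = C_j = (1/(j+1)) C(2j, j) (Catalan numbers) and ∫ x^{2j+1} ρ_sc = 0 (odd monomials vanish by symmetry):
  i = 0 (even): a_0 · C_{0} = 3 · 1 = 3
  i = 1 (odd): ∫ x^1 ρ_sc = 0 (vanishes)
  i = 2 (even): a_2 · C_{1} = 2 · 1 = 2
  i = 3 (odd): ∫ x^3 ρ_sc = 0 (vanishes)

Summing the contributions: ∫_{−2}^{2} p(x) ρ_sc(x) dx = 3 + 2 = 5.


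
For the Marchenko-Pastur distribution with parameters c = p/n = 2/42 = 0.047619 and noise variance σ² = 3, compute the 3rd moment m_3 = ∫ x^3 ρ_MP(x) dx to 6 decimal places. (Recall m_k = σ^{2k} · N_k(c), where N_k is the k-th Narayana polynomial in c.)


E[X³] = σ⁶ (1 + 3c + c²) (third MP moment). With σ² = 3 (so σ⁶ = 27) and c = 2/42 = 0.047619: E[X³] = 27 · (1 + 3·0.047619 + (0.047619)²) = 27 · 1.145125.

So E[X^3] = 30.918367.


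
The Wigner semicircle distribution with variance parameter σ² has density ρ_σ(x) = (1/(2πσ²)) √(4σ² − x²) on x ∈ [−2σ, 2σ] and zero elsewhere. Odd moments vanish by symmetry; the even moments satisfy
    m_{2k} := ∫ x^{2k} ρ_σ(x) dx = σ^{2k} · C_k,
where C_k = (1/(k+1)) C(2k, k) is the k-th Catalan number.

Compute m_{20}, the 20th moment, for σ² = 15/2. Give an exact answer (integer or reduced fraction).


By the scaled semicircle moment identity, m_{2k} = σ^{2k} · C_k with k = 10.
C_10 = (1/(k+1)) · C(2k, k) = (1/11) · C(20, 10) = (1/11) · 184756 = 16796.
σ^{2k} = (σ²)^k = (15/2)^10 = 576650390625/1024.

Therefore m_{20} = σ^{20} · C_10 = (576650390625/1024) · 16796 = 2421354990234375/256.


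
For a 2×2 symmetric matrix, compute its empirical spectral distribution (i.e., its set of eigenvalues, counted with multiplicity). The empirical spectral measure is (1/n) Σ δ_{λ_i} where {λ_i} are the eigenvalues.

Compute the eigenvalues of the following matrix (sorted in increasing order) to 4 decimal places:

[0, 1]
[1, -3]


Since M is real symmetric, both eigenvalues are real; they are the roots of det(λI − M) = λ² − (tr M) λ + det M.
tr M = 0 + (-3) = -3.
det M = 0·(-3) − 1² = 0 − 1 = -1.
Characteristic polynomial: λ² + 3λ − 1 = 0.
Discriminant Δ = (tr M)² − 4·det M = 9 − (-4) = 13; √Δ = 3.605551.
λ = (tr M ± √Δ)/2 = (-3 ± 3.605551)/2, giving (tr M − √Δ)/2 = -3.3028 and (tr M + √Δ)/2 = 0.3028.

Eigenvalues sorted in increasing order: [-3.3028, 0.3028].


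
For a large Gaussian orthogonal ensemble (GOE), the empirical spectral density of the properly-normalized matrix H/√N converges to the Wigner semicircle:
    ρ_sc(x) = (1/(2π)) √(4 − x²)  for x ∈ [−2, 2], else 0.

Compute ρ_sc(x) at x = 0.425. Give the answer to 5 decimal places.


ρ_sc(x) = (1/(2π)) √(4 − x²). With x = 0.425:
  4 − x² = 4 − (0.425)² = 4 − 0.180625 = 3.819375.
  √(4 − x²) = 1.954322.
  1/(2π) = 0.159155.
  ρ_sc(0.425) = 0.159155 · 1.954322 = 0.311040.

Rounded to 5 decimal places: ρ_sc(0.425) ≈ 0.31104.


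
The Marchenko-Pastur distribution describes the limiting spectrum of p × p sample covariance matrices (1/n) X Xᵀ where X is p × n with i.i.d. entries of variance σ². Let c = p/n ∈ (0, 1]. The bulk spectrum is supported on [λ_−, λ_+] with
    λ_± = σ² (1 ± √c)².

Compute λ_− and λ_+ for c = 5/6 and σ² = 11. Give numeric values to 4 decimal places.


c = 5/6 = 0.833333; √c = 0.912871.
λ_− = σ² (1 − √c)² = 11 · (1 − 0.912871)² = 11 · (0.087129)² = 0.083506.
λ_+ = σ² (1 + √c)² = 11 · (1 + 0.912871)² = 11 · (1.912871)² = 40.249827.

Rounded to 4 decimal places: λ_− ≈ 0.0835, λ_+ ≈ 40.2498.


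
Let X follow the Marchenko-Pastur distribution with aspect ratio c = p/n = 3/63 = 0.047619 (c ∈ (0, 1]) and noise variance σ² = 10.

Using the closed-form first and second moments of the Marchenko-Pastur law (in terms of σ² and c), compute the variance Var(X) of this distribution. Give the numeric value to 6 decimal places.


Recall the MP moments m_1 = E[X] = σ² and m_2 = E[X²] = σ⁴ (1 + c).
m_1 = E[X] = σ² = 10, so m_1² = 100.
m_2 = E[X²] = σ⁴ (1 + c) = 100 · (1 + 0.047619) = 100 · 1.047619 = 104.761905.
(Note m_2 − m_1² simplifies to c · σ⁴ = 0.047619 · 100.)

Var(X) = m_2 − m_1² = 104.761905 − 100 = 4.761905.


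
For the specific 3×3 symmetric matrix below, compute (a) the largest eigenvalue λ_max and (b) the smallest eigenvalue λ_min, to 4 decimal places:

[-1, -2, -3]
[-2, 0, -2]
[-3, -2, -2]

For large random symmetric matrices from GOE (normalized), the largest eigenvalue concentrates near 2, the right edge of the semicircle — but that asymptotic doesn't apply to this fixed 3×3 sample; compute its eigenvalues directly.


Since M is real symmetric, all three eigenvalues are real; they are the roots of det(λI − M) = λ³ − (tr M) λ² + s λ − det M, where s is the sum of the principal 2×2 minors.
tr M = -1 + 0 + (-2) = -3.
s = ((-1)·0 − (-2)²) + ((-1)·(-2) − (-3)²) + (0·(-2) − (-2)²) = -4 + (-7) + (-4) = -15.
det M (expand along row 1) = (-1)·(-4) − (-2)·(-2) + (-3)·4 = -12.
Characteristic polynomial: λ³ + 3λ² − 15λ + 12 = 0.
Substitute λ = y + (tr M)/3 = y − 1.000000 to remove the quadratic term: y³ + p·y + q = 0 with p = s − (tr M)²/3 = -18.000000 and q = −2(tr M)³/27 + (tr M)·s/3 − det M = 29.000000.
Three real roots ⇒ use the trigonometric (Viète) form: r = 2√(−p/3) = 4.898979, φ = arccos(3q/(p·r)) = arccos(-0.986600) = 2.977702 rad.
y_k = r·cos(φ/3 − 2πk/3) for k = 0, 1, 2 gives y = 2.677496, 2.214175, -4.891671.
λ_k = y_k − 1.000000 gives λ = 1.6775, 1.2142, -5.8917 (check: the sum is -3.0000 = tr M).

Hence λ_max = 1.6775 and λ_min = -5.8917.


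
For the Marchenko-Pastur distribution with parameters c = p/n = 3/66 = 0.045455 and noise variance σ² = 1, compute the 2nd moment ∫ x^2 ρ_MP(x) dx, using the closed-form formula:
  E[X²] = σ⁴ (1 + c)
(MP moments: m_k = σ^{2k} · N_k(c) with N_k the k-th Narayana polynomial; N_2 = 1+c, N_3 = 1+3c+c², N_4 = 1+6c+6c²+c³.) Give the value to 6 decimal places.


E[X²] = σ⁴ (1 + c) (second MP moment). With σ² = 1 (so σ⁴ = 1) and c = 3/66 = 0.045455: E[X²] = 1 · (1 + 0.045455) = 1 · 1.045455.

So E[X^2] = 1.045455.


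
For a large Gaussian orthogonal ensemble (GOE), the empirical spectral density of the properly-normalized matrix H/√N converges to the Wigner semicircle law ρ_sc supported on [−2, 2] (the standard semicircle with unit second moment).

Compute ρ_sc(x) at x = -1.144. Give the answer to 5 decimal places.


ρ_sc(x) = (1/(2π)) √(4 − x²). With x = -1.144:
  4 − x² = 4 − (-1.144)² = 4 − 1.308736 = 2.691264.
  √(4 − x²) = 1.640507.
  1/(2π) = 0.159155.
  ρ_sc(-1.144) = 0.159155 · 1.640507 = 0.261095.

Rounded to 5 decimal places: ρ_sc(-1.144) ≈ 0.26109.


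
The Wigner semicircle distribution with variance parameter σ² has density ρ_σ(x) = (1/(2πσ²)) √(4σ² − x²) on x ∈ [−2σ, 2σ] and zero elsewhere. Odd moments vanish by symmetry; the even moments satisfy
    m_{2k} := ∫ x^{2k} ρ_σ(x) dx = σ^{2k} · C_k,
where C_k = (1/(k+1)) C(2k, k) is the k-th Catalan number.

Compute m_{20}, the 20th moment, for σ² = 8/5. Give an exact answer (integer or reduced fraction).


By the scaled semicircle moment identity, m_{2k} = σ^{2k} · C_k with k = 10.
C_10 = (1/(k+1)) · C(2k, k) = (1/11) · C(20, 10) = (1/11) · 184756 = 16796.
σ^{2k} = (σ²)^k = (8/5)^10 = 1073741824/9765625.

Therefore m_{20} = σ^{20} · C_10 = (1073741824/9765625) · 16796 = 18034567675904/9765625.


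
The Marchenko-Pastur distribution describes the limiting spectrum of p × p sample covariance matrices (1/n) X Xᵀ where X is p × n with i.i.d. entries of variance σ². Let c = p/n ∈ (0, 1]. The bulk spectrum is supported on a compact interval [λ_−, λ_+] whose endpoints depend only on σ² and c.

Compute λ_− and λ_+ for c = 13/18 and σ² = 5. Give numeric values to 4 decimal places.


c = 13/18 = 0.722222; √c = 0.849837.
λ_− = σ² (1 − √c)² = 5 · (1 − 0.849837)² = 5 · (0.150163)² = 0.112745.
λ_+ = σ² (1 + √c)² = 5 · (1 + 0.849837)² = 5 · (1.849837)² = 17.109477.

Rounded to 4 decimal places: λ_− ≈ 0.1127, λ_+ ≈ 17.1095.


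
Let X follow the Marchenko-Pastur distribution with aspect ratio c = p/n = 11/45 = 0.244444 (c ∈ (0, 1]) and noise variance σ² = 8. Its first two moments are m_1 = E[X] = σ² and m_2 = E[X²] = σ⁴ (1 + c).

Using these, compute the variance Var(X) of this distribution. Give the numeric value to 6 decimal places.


m_1 = E[X] = σ² = 8, so m_1² = 64.
m_2 = E[X²] = σ⁴ (1 + c) = 64 · (1 + 0.244444) = 64 · 1.244444 = 79.644444.
(Note m_2 − m_1² simplifies to c · σ⁴ = 0.244444 · 64.)

Var(X) = m_2 − m_1² = 79.644444 − 64 = 15.644444.


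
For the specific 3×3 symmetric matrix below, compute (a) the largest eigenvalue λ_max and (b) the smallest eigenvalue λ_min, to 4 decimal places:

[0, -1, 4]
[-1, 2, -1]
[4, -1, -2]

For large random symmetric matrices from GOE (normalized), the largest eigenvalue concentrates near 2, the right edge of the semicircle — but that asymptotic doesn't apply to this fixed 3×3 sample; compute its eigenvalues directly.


Since M is real symmetric, all three eigenvalues are real; they are the roots of det(λI − M) = λ³ − (tr M) λ² + s λ − det M, where s is the sum of the principal 2×2 minors.
tr M = 0 + 2 + (-2) = 0.
s = (0·2 − (-1)²) + (0·(-2) − 4²) + (2·(-2) − (-1)²) = -1 + (-16) + (-5) = -22.
det M (expand along row 1) = 0·(-5) − (-1)·6 + 4·(-7) = -22.
Characteristic polynomial: λ³ − 22λ + 22 = 0.
Substitute λ = y + (tr M)/3 = y + 0.000000 to remove the quadratic term: y³ + p·y + q = 0 with p = s − (tr M)²/3 = -22.000000 and q = −2(tr M)³/27 + (tr M)·s/3 − det M = 22.000000.
Three real roots ⇒ use the trigonometric (Viète) form: r = 2√(−p/3) = 5.416026, φ = arccos(3q/(p·r)) = arccos(-0.553912) = 2.157852 rad.
y_k = r·cos(φ/3 − 2πk/3) for k = 0, 1, 2 gives y = 4.074356, 1.053084, -5.127440.
λ_k = y_k + 0.000000 gives λ = 4.0744, 1.0531, -5.1274 (check: the sum is 0.0000 = tr M).

Hence λ_max = 4.0744 and λ_min = -5.1274.


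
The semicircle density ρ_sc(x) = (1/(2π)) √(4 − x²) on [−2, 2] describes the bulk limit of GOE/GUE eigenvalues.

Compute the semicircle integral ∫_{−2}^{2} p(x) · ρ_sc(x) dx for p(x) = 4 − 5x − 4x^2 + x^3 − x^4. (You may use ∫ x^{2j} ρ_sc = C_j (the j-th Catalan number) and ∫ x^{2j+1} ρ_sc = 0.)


Write p(x) = Σ a_i x^i, split into monomials and integrate each against ρ_sc separately.
Using ∫ x^{2j} ρ_sc = C_j = (1/(j+1)) C(2j, j) (Catalan numbers) and ∫ x^{2j+1} ρ_sc = 0 (odd monomials vanish by symmetry):
  i = 0 (even): a_0 · C_{0} = 4 · 1 = 4
  i = 1 (odd): ∫ x^1 ρ_sc = 0 (vanishes)
  i = 2 (even): a_2 · C_{1} = -4 · 1 = -4
  i = 3 (odd): ∫ x^3 ρ_sc = 0 (vanishes)
  i = 4 (even): a_4 · C_{2} = -1 · 2 = -2

Summing the contributions: ∫_{−2}^{2} p(x) ρ_sc(x) dx = 4 + (-4) + (-2) = -2.


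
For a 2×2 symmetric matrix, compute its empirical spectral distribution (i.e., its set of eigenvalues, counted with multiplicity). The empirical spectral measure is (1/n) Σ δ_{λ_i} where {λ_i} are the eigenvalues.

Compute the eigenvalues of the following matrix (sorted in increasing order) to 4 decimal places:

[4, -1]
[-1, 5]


Since M is real symmetric, both eigenvalues are real; they are the roots of det(λI − M) = λ² − (tr M) λ + det M.
tr M = 4 + 5 = 9.
det M = 4·5 − (-1)² = 20 − 1 = 19.
Characteristic polynomial: λ² − 9λ + 19 = 0.
Discriminant Δ = (tr M)² − 4·det M = 81 − 76 = 5; √Δ = 2.236068.
λ = (tr M ± √Δ)/2 = (9 ± 2.236068)/2, giving (tr M − √Δ)/2 = 3.3820 and (tr M + √Δ)/2 = 5.6180.

Eigenvalues sorted in increasing order: [3.3820, 5.6180].


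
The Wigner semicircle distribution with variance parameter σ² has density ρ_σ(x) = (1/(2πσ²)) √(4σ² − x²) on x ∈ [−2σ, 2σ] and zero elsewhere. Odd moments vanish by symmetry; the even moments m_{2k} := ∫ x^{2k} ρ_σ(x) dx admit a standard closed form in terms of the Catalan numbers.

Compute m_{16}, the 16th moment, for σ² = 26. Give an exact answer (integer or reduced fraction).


By the scaled semicircle moment identity, m_{2k} = σ^{2k} · C_k with k = 8.
C_8 = (1/(k+1)) · C(2k, k) = (1/9) · C(16, 8) = (1/9) · 12870 = 1430.
σ^{2k} = (σ²)^k = (26)^8 = 208827064576.

Therefore m_{16} = σ^{16} · C_8 = 208827064576 · 1430 = 298622702343680.


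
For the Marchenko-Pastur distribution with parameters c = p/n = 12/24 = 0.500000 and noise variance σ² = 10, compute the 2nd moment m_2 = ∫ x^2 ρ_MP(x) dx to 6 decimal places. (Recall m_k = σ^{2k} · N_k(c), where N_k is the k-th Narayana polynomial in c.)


E[X²] = σ⁴ (1 + c) (second MP moment). With σ² = 10 (so σ⁴ = 100) and c = 12/24 = 0.500000: E[X²] = 100 · (1 + 0.500000) = 100 · 1.500000.

So E[X^2] = 150.000000.


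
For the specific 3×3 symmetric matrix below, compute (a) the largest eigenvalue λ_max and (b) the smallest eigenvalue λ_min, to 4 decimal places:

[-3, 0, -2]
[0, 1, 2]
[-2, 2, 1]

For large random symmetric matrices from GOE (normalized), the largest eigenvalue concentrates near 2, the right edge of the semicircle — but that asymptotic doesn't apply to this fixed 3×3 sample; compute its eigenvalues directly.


Since M is real symmetric, all three eigenvalues are real; they are the roots of det(λI − M) = λ³ − (tr M) λ² + s λ − det M, where s is the sum of the principal 2×2 minors.
tr M = -3 + 1 + 1 = -1.
s = ((-3)·1 − 0²) + ((-3)·1 − (-2)²) + (1·1 − 2²) = -3 + (-7) + (-3) = -13.
det M (expand along row 1) = (-3)·(-3) − 0·4 + (-2)·2 = 5.
Characteristic polynomial: λ³ + λ² − 13λ − 5 = 0.
Substitute λ = y + (tr M)/3 = y − 0.333333 to remove the quadratic term: y³ + p·y + q = 0 with p = s − (tr M)²/3 = -13.333333 and q = −2(tr M)³/27 + (tr M)·s/3 − det M = -0.592593.
Three real roots ⇒ use the trigonometric (Viète) form: r = 2√(−p/3) = 4.216370, φ = arccos(3q/(p·r)) = arccos(0.031623) = 1.539168 rad.
y_k = r·cos(φ/3 − 2πk/3) for k = 0, 1, 2 gives y = 3.673506, -0.044451, -3.629055.
λ_k = y_k − 0.333333 gives λ = 3.3402, -0.3778, -3.9624 (check: the sum is -1.0000 = tr M).

Hence λ_max = 3.3402 and λ_min = -3.9624.


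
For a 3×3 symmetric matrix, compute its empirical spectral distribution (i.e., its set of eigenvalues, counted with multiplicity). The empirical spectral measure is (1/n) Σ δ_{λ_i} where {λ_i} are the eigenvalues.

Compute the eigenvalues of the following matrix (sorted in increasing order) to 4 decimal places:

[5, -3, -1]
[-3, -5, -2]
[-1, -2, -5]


Since M is real symmetric, all three eigenvalues are real; they are the roots of det(λI − M) = λ³ − (tr M) λ² + s λ − det M, where s is the sum of the principal 2×2 minors.
tr M = 5 + (-5) + (-5) = -5.
s = (5·(-5) − (-3)²) + (5·(-5) − (-1)²) + ((-5)·(-5) − (-2)²) = -34 + (-26) + 21 = -39.
det M (expand along row 1) = 5·21 − (-3)·13 + (-1)·1 = 143.
Characteristic polynomial: λ³ + 5λ² − 39λ − 143 = 0.
Substitute λ = y + (tr M)/3 = y − 1.666667 to remove the quadratic term: y³ + p·y + q = 0 with p = s − (tr M)²/3 = -47.333333 and q = −2(tr M)³/27 + (tr M)·s/3 − det M = -68.740741.
Three real roots ⇒ use the trigonometric (Viète) form: r = 2√(−p/3) = 7.944250, φ = arccos(3q/(p·r)) = arccos(0.548423) = 0.990319 rad.
y_k = r·cos(φ/3 − 2πk/3) for k = 0, 1, 2 gives y = 7.515323, -1.527577, -5.987745.
λ_k = y_k − 1.666667 gives λ = 5.8487, -3.1942, -7.6544 (check: the sum is -5.0000 = tr M).

Eigenvalues sorted in increasing order: [-7.6544, -3.1942, 5.8487].
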